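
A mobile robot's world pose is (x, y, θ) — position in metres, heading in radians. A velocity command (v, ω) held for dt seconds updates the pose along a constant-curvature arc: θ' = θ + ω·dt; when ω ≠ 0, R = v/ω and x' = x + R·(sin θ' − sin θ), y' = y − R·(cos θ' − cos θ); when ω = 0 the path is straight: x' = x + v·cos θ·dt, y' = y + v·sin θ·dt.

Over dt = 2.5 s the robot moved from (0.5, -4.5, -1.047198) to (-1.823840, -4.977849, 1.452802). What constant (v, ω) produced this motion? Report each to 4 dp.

v = -1.2500, ω = 1.0000

Δθ = 1.452802 − -1.047198 = 2.500000
ω = Δθ/dt = 2.500000/2.5 = 1.0000
R = Δx/(sin θ' − sin θ) = -1.2500
v = R·ω = -1.2500·1.0000 = -1.2500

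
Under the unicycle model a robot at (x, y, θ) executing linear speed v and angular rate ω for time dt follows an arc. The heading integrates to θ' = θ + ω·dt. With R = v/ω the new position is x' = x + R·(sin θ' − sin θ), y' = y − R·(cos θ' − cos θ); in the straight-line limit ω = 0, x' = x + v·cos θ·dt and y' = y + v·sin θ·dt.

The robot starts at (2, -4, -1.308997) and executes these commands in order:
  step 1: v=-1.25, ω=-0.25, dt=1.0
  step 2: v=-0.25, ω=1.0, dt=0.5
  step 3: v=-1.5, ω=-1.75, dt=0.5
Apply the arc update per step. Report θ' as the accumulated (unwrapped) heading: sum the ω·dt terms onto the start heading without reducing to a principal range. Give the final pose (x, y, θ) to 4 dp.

step 1: θ'=-1.5590 (R=5.0000) → pose (1.8300, -2.7649, -1.5590)
step 2: θ'=-1.0590 (R=-0.2500) → pose (1.7980, -2.6454, -1.0590)
step 3: θ'=-1.9340 (R=0.8571) → pose (1.7440, -1.9211, -1.9340)

(1.7440, -1.9211, -1.9340)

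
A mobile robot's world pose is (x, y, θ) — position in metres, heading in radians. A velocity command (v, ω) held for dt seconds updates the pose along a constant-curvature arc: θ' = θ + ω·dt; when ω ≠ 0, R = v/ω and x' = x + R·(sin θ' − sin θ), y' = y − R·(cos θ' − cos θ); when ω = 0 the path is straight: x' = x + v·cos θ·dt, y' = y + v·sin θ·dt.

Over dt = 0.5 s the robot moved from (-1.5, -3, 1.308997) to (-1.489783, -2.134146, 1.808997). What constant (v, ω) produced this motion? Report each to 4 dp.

Δθ = 1.808997 − 1.308997 = 0.500000
ω = Δθ/dt = 0.500000/0.5 = 1.0000
R = −Δy/(cos θ' − cos θ) = 1.7500
v = R·ω = 1.7500·1.0000 = 1.7500

v = 1.7500, ω = 1.0000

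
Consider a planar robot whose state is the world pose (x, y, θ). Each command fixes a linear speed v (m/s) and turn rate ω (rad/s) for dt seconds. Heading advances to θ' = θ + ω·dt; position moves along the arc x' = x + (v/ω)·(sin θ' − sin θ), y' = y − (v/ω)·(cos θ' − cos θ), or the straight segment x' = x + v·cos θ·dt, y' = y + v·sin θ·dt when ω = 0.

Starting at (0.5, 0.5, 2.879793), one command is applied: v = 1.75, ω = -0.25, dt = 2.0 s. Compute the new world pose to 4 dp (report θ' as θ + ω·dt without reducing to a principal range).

θ' = 2.8798 + -0.25·2.0 = 2.3798
R = v/ω = 1.75/-0.25 = -7.0000
x' = 0.5 + -7.0000·(sin 2.3798 − sin 2.8798) = -2.5198
y' = 0.5 − -7.0000·(cos 2.3798 − cos 2.8798) = 2.1963

(-2.5198, 2.1963, 2.3798)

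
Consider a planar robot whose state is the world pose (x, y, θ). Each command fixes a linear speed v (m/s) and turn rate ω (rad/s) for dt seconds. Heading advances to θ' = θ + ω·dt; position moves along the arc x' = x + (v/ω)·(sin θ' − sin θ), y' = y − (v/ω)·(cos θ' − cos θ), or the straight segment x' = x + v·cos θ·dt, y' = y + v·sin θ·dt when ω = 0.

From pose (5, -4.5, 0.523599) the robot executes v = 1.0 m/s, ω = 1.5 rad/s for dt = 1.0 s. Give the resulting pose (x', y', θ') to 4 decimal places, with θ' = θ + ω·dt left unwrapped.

(5.2661, -3.6310, 2.0236)

θ' = 0.5236 + 1.5·1.0 = 2.0236
R = v/ω = 1.0/1.5 = 0.6667
x' = 5 + 0.6667·(sin 2.0236 − sin 0.5236) = 5.2661
y' = -4.5 − 0.6667·(cos 2.0236 − cos 0.5236) = -3.6310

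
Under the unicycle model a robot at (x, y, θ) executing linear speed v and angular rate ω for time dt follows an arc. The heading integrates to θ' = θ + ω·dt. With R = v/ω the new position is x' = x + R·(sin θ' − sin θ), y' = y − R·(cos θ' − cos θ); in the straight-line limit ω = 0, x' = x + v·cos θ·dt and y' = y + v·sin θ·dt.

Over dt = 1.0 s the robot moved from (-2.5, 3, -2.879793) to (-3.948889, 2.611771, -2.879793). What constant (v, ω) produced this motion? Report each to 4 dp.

v = 1.5000, ω = 0.0000

Δθ = -2.879793 − -2.879793 = 0.000000
ω = Δθ/dt = 0.000000/1.0 = 0.0000
ω = 0 → v = (Δx·cos θ + Δy·sin θ)/dt = 1.5000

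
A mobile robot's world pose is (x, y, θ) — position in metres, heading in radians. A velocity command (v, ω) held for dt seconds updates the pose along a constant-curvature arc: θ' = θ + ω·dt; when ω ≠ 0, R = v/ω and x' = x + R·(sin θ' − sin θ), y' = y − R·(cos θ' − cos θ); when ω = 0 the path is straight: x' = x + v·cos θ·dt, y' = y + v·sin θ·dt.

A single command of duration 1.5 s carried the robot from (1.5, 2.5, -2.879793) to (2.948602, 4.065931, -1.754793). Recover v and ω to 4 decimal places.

v = -1.5000, ω = 0.7500

Δθ = -1.754793 − -2.879793 = 1.125000
ω = Δθ/dt = 1.125000/1.5 = 0.7500
R = −Δy/(cos θ' − cos θ) = -2.0000
v = R·ω = -2.0000·0.7500 = -1.5000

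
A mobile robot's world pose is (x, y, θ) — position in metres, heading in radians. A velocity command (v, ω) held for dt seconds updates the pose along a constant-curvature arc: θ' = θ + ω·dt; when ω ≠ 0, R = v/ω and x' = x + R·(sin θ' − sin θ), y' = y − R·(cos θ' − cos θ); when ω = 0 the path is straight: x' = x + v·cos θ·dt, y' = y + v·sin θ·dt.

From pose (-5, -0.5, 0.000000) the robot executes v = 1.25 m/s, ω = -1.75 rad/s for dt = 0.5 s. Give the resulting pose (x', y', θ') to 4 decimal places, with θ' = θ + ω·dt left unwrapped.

(-4.4518, -0.7564, -0.8750)

θ' = 0.0000 + -1.75·0.5 = -0.8750
R = v/ω = 1.25/-1.75 = -0.7143
x' = -5 + -0.7143·(sin -0.8750 − sin 0.0000) = -4.4518
y' = -0.5 − -0.7143·(cos -0.8750 − cos 0.0000) = -0.7564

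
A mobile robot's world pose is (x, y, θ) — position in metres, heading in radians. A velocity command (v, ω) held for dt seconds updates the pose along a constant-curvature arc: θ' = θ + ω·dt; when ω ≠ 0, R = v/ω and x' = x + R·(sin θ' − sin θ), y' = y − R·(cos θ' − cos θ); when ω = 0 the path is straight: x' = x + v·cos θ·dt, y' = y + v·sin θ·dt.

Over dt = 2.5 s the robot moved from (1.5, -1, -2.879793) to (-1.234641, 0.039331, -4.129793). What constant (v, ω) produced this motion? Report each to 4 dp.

v = 1.2500, ω = -0.5000

Δθ = -4.129793 − -2.879793 = -1.250000
ω = Δθ/dt = -1.250000/2.5 = -0.5000
R = Δx/(sin θ' − sin θ) = -2.5000
v = R·ω = -2.5000·-0.5000 = 1.2500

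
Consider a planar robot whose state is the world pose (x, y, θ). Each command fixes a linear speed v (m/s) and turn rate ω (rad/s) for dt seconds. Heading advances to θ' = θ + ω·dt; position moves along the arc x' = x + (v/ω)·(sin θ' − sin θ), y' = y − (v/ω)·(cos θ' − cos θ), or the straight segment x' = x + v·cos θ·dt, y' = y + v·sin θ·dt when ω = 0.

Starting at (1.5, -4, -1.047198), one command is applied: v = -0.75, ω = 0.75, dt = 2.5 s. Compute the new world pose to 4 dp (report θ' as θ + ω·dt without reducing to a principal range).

(-0.1025, -3.8235, 0.8278)

θ' = -1.0472 + 0.75·2.5 = 0.8278
R = v/ω = -0.75/0.75 = -1.0000
x' = 1.5 + -1.0000·(sin 0.8278 − sin -1.0472) = -0.1025
y' = -4 − -1.0000·(cos 0.8278 − cos -1.0472) = -3.8235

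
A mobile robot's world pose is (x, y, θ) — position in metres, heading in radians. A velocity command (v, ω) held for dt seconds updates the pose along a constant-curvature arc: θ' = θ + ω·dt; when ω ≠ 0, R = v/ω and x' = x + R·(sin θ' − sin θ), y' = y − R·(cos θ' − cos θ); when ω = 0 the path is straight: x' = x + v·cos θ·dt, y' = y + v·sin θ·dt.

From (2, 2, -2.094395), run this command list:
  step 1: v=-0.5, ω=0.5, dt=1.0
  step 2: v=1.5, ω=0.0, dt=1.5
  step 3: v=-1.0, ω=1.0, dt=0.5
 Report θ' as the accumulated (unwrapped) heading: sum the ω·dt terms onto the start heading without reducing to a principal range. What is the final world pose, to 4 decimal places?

(1.9695, 0.7092, -1.0944)

step 1: θ'=-1.5944 (R=-1.0000) → pose (2.1337, 2.4764, -1.5944)
step 2: θ'=-1.5944 (straight) → pose (2.0806, 0.2270, -1.5944)
step 3: θ'=-1.0944 (R=-1.0000) → pose (1.9695, 0.7092, -1.0944)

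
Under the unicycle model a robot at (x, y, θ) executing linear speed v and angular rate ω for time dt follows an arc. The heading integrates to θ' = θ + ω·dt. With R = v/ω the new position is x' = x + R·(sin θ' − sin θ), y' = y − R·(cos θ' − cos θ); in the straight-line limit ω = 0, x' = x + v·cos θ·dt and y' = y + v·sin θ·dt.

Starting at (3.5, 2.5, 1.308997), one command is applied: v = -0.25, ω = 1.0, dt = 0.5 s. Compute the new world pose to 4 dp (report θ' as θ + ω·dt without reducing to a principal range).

θ' = 1.3090 + 1.0·0.5 = 1.8090
R = v/ω = -0.25/1.0 = -0.2500
x' = 3.5 + -0.2500·(sin 1.8090 − sin 1.3090) = 3.4985
y' = 2.5 − -0.2500·(cos 1.8090 − cos 1.3090) = 2.3763

(3.4985, 2.3763, 1.8090)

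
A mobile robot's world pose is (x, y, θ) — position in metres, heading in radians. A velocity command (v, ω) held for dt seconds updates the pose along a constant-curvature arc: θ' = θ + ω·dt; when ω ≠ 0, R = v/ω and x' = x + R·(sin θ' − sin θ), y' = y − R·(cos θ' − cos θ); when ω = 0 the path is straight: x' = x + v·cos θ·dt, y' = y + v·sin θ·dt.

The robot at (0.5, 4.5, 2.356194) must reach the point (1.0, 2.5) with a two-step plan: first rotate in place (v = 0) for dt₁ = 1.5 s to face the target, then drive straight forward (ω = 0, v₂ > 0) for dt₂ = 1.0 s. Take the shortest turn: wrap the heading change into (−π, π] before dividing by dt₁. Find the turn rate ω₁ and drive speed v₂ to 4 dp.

ω₁ = 1.7341, v₂ = 2.0616

heading to target = atan2(2.5−4.5, 1−0.5) = -1.3258
Δθ = wrap(-1.3258 − 2.3562) = 2.6012; ω₁ = Δθ/dt₁ = 1.7341
distance = √((1−0.5)² + (2.5−4.5)²) = 2.0616; v₂ = distance/dt₂ = 2.0616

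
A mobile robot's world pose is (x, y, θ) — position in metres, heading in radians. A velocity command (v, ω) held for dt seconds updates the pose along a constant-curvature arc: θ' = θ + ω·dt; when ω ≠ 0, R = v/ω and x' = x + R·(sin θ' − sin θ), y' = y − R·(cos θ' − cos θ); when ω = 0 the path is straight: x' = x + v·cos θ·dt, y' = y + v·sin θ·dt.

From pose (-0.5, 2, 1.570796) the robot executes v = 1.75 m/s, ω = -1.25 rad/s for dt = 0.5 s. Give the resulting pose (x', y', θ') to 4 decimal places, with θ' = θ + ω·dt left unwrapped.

θ' = 1.5708 + -1.25·0.5 = 0.9458
R = v/ω = 1.75/-1.25 = -1.4000
x' = -0.5 + -1.4000·(sin 0.9458 − sin 1.5708) = -0.2353
y' = 2 − -1.4000·(cos 0.9458 − cos 1.5708) = 2.8191

(-0.2353, 2.8191, 0.9458)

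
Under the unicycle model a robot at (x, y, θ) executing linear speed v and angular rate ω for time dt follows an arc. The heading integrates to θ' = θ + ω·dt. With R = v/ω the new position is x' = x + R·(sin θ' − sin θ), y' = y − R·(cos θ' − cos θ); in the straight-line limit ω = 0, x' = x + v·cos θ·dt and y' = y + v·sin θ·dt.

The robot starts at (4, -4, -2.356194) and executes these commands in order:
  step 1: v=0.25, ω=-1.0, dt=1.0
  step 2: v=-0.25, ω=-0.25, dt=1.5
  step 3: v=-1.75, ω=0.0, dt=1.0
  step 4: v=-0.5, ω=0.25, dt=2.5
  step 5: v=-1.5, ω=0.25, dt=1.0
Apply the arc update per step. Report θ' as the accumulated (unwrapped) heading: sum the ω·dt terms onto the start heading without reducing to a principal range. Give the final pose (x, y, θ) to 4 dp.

(8.2273, -5.2839, -2.8562)

step 1: θ'=-3.3562 (R=-0.2500) → pose (3.7700, -4.0675, -3.3562)
step 2: θ'=-3.7312 (R=1.0000) → pose (4.1131, -4.2134, -3.7312)
step 3: θ'=-3.7312 (straight) → pose (5.5676, -5.1864, -3.7312)
step 4: θ'=-3.1062 (R=-2.0000) → pose (6.7504, -5.5229, -3.1062)
step 5: θ'=-2.8562 (R=-6.0000) → pose (8.2273, -5.2839, -2.8562)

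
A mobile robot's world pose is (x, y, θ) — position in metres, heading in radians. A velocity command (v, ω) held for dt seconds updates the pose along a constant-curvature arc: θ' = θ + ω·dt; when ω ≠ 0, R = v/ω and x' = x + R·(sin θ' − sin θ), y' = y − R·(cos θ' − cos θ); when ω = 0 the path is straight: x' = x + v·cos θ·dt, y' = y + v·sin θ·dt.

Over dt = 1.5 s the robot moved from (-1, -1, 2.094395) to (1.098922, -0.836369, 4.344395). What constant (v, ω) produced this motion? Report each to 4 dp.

v = -1.7500, ω = 1.5000

Δθ = 4.344395 − 2.094395 = 2.250000
ω = Δθ/dt = 2.250000/1.5 = 1.5000
R = Δx/(sin θ' − sin θ) = -1.1667
v = R·ω = -1.1667·1.5000 = -1.7500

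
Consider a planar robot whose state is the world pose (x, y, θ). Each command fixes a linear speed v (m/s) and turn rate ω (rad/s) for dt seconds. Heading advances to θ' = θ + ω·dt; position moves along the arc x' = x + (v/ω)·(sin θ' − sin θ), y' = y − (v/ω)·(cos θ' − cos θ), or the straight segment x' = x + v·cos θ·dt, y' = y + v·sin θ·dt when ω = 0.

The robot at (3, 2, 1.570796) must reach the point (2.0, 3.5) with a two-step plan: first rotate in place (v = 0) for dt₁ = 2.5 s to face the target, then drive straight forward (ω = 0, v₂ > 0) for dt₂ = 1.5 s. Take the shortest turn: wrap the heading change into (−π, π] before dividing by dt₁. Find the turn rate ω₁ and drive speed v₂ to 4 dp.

heading to target = atan2(3.5−2, 2−3) = 2.1588
Δθ = wrap(2.1588 − 1.5708) = 0.5880; ω₁ = Δθ/dt₁ = 0.2352
distance = √((2−3)² + (3.5−2)²) = 1.8028; v₂ = distance/dt₂ = 1.2019

ω₁ = 0.2352, v₂ = 1.2019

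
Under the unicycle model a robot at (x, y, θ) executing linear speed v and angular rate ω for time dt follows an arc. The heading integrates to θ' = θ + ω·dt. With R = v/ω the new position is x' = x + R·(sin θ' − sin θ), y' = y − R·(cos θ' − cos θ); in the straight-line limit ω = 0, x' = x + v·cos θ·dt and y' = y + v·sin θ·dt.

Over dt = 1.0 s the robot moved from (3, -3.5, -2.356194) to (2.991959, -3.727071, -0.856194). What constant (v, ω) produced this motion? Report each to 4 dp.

Δθ = -0.856194 − -2.356194 = 1.500000
ω = Δθ/dt = 1.500000/1.0 = 1.5000
R = −Δy/(cos θ' − cos θ) = 0.1667
v = R·ω = 0.1667·1.5000 = 0.2500

v = 0.2500, ω = 1.5000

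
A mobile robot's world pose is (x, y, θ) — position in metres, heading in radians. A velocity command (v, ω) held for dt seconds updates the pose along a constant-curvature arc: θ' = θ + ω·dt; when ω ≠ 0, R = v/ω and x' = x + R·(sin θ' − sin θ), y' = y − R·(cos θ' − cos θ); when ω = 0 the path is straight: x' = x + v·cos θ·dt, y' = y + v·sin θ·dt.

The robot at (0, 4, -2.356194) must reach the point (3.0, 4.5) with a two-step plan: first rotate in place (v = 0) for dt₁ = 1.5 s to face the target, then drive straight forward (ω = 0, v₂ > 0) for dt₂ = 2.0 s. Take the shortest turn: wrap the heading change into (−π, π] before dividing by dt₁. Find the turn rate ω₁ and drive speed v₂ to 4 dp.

ω₁ = 1.6809, v₂ = 1.5207

heading to target = atan2(4.5−4, 3−0) = 0.1651
Δθ = wrap(0.1651 − -2.3562) = 2.5213; ω₁ = Δθ/dt₁ = 1.6809
distance = √((3−0)² + (4.5−4)²) = 3.0414; v₂ = distance/dt₂ = 1.5207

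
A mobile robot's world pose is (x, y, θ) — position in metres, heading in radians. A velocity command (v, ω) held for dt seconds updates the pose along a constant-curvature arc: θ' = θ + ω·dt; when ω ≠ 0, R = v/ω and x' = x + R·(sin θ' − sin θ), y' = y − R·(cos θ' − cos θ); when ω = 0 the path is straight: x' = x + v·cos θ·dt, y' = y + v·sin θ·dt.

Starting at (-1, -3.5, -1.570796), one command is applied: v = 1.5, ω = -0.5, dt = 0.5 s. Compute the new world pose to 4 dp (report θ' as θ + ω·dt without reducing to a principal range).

(-1.0933, -4.2422, -1.8208)

θ' = -1.5708 + -0.5·0.5 = -1.8208
R = v/ω = 1.5/-0.5 = -3.0000
x' = -1 + -3.0000·(sin -1.8208 − sin -1.5708) = -1.0933
y' = -3.5 − -3.0000·(cos -1.8208 − cos -1.5708) = -4.2422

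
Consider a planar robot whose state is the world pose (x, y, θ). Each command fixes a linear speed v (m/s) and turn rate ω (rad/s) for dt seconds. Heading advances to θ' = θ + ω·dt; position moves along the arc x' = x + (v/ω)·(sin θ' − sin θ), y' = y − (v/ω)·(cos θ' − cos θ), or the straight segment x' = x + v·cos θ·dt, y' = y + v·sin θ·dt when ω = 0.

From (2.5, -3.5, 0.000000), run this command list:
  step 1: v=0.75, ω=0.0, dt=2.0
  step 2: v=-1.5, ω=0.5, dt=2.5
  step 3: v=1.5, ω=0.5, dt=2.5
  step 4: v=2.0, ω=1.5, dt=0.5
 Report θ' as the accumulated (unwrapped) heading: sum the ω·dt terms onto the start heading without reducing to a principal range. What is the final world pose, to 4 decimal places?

(-0.8407, -1.9473, 3.2500)

step 1: θ'=0.0000 (straight) → pose (4.0000, -3.5000, 0.0000)
step 2: θ'=1.2500 (R=-3.0000) → pose (1.1530, -5.5540, 1.2500)
step 3: θ'=2.5000 (R=3.0000) → pose (0.1015, -2.2046, 2.5000)
step 4: θ'=3.2500 (R=1.3333) → pose (-0.8407, -1.9473, 3.2500)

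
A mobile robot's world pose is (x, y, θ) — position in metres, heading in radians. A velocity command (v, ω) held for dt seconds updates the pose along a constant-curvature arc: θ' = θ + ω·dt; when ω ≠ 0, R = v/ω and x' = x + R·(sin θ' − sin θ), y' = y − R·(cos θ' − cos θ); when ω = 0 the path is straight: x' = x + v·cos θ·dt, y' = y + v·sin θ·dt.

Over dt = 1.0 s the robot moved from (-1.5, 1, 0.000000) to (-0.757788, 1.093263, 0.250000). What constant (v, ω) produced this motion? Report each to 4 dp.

v = 0.7500, ω = 0.2500

Δθ = 0.250000 − 0.000000 = 0.250000
ω = Δθ/dt = 0.250000/1.0 = 0.2500
R = Δx/(sin θ' − sin θ) = 3.0000
v = R·ω = 3.0000·0.2500 = 0.7500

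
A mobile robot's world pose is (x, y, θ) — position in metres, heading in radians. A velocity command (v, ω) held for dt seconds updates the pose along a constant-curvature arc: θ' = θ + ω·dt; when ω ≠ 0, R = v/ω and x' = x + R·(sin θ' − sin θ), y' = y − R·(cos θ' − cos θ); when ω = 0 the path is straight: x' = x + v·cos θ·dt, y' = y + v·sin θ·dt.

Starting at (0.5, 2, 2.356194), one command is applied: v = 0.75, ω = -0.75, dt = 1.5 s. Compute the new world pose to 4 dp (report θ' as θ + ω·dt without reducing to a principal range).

θ' = 2.3562 + -0.75·1.5 = 1.2312
R = v/ω = 0.75/-0.75 = -1.0000
x' = 0.5 + -1.0000·(sin 1.2312 − sin 2.3562) = 0.2642
y' = 2 − -1.0000·(cos 1.2312 − cos 2.3562) = 3.0402

(0.2642, 3.0402, 1.2312)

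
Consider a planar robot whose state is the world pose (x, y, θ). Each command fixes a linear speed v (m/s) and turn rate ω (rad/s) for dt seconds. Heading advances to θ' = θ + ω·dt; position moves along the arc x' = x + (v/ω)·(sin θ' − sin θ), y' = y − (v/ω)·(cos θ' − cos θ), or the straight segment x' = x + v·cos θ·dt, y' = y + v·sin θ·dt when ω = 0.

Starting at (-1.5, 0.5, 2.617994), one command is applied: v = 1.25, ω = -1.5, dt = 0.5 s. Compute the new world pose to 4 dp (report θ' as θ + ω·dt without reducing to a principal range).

(-1.8801, 0.9777, 1.8680)

θ' = 2.6180 + -1.5·0.5 = 1.8680
R = v/ω = 1.25/-1.5 = -0.8333
x' = -1.5 + -0.8333·(sin 1.8680 − sin 2.6180) = -1.8801
y' = 0.5 − -0.8333·(cos 1.8680 − cos 2.6180) = 0.9777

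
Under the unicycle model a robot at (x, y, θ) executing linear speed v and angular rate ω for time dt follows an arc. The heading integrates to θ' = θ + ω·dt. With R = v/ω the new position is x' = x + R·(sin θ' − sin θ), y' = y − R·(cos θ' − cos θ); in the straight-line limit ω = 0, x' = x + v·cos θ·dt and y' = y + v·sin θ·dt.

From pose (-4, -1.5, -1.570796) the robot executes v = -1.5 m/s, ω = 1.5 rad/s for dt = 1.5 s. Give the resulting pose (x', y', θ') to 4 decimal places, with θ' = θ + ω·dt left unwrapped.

θ' = -1.5708 + 1.5·1.5 = 0.6792
R = v/ω = -1.5/1.5 = -1.0000
x' = -4 + -1.0000·(sin 0.6792 − sin -1.5708) = -5.6282
y' = -1.5 − -1.0000·(cos 0.6792 − cos -1.5708) = -0.7219

(-5.6282, -0.7219, 0.6792)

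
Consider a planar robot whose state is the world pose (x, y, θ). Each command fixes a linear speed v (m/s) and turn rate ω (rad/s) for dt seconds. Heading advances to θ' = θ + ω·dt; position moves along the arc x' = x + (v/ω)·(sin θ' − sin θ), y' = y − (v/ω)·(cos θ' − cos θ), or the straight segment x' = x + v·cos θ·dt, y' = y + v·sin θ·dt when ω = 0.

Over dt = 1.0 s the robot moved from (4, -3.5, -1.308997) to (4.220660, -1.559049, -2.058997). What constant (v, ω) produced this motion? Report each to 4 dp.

v = -2.0000, ω = -0.7500

Δθ = -2.058997 − -1.308997 = -0.750000
ω = Δθ/dt = -0.750000/1.0 = -0.7500
R = −Δy/(cos θ' − cos θ) = 2.6667
v = R·ω = 2.6667·-0.7500 = -2.0000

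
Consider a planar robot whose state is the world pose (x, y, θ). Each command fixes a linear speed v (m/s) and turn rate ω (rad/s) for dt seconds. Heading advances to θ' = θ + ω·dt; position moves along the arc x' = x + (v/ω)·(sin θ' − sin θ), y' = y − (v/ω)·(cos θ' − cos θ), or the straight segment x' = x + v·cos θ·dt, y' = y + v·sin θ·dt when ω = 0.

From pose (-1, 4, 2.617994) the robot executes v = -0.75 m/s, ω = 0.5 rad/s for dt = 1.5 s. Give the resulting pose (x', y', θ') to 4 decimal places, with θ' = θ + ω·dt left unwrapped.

θ' = 2.6180 + 0.5·1.5 = 3.3680
R = v/ω = -0.75/0.5 = -1.5000
x' = -1 + -1.5000·(sin 3.3680 − sin 2.6180) = 0.0867
y' = 4 − -1.5000·(cos 3.3680 − cos 2.6180) = 3.8373

(0.0867, 3.8373, 3.3680)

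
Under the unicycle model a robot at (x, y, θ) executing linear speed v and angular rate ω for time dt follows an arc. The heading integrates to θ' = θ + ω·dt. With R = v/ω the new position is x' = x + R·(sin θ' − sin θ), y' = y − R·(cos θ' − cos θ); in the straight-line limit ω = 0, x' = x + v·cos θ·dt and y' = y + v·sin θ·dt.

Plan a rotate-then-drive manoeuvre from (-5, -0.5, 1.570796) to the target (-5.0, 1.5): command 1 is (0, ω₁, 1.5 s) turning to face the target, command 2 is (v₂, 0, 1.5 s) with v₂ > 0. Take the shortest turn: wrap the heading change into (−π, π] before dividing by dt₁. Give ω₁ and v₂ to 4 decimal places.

ω₁ = 0.0000, v₂ = 1.3333

heading to target = atan2(1.5−-0.5, -5−-5) = 1.5708
Δθ = wrap(1.5708 − 1.5708) = 0.0000; ω₁ = Δθ/dt₁ = 0.0000
distance = √((-5−-5)² + (1.5−-0.5)²) = 2.0000; v₂ = distance/dt₂ = 1.3333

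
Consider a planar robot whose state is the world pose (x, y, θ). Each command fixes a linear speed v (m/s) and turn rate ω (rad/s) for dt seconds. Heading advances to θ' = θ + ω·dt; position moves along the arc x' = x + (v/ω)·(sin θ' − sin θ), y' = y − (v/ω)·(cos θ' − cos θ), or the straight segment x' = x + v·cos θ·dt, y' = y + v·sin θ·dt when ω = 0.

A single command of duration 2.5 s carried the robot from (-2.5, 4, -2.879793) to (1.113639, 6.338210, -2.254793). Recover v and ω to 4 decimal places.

v = -1.7500, ω = 0.2500

Δθ = -2.254793 − -2.879793 = 0.625000
ω = Δθ/dt = 0.625000/2.5 = 0.2500
R = Δx/(sin θ' − sin θ) = -7.0000
v = R·ω = -7.0000·0.2500 = -1.7500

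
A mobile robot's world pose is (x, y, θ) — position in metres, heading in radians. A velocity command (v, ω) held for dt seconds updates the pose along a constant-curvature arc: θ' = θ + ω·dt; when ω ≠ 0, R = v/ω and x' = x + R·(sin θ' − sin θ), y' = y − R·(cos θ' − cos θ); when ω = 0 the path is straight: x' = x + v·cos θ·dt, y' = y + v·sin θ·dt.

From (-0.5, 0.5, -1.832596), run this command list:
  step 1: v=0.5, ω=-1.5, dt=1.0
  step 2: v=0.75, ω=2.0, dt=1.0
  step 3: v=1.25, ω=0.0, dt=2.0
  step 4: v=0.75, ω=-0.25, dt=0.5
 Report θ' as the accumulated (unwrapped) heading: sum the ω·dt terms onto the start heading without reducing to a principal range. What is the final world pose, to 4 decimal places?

(-0.6655, -2.9961, -1.4576)

step 1: θ'=-3.3326 (R=-0.3333) → pose (-0.8853, 0.2590, -3.3326)
step 2: θ'=-1.3326 (R=0.3750) → pose (-1.3209, -0.1977, -1.3326)
step 3: θ'=-1.3326 (straight) → pose (-0.7310, -2.6271, -1.3326)
step 4: θ'=-1.4576 (R=-3.0000) → pose (-0.6655, -2.9961, -1.4576)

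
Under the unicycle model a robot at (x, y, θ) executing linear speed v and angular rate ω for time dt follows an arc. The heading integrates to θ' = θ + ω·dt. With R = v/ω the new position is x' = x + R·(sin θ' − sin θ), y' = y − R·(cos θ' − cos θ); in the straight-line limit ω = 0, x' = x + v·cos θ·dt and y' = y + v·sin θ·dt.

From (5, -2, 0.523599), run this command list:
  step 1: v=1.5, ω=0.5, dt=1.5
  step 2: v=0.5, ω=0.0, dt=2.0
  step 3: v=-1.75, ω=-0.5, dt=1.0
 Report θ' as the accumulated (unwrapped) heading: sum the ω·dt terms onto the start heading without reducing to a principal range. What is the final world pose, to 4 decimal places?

(5.7603, -0.8032, 0.7736)

step 1: θ'=1.2736 (R=3.0000) → pose (6.3685, -0.2804, 1.2736)
step 2: θ'=1.2736 (straight) → pose (6.6613, 0.6757, 1.2736)
step 3: θ'=0.7736 (R=3.5000) → pose (5.7603, -0.8032, 0.7736)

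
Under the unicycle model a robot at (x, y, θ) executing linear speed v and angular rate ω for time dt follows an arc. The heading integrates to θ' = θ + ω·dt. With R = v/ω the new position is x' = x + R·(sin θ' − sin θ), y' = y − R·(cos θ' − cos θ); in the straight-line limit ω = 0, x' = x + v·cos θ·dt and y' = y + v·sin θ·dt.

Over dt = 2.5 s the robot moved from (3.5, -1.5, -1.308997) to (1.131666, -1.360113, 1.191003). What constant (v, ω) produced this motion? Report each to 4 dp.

Δθ = 1.191003 − -1.308997 = 2.500000
ω = Δθ/dt = 2.500000/2.5 = 1.0000
R = Δx/(sin θ' − sin θ) = -1.2500
v = R·ω = -1.2500·1.0000 = -1.2500

v = -1.2500, ω = 1.0000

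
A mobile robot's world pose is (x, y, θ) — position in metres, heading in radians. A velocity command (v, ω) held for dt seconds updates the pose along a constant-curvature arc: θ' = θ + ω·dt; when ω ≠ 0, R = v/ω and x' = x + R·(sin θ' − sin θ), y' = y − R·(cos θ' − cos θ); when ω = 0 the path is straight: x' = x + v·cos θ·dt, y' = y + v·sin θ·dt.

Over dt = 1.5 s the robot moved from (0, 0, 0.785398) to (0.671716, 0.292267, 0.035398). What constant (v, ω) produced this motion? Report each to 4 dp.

Δθ = 0.035398 − 0.785398 = -0.750000
ω = Δθ/dt = -0.750000/1.5 = -0.5000
R = Δx/(sin θ' − sin θ) = -1.0000
v = R·ω = -1.0000·-0.5000 = 0.5000

v = 0.5000, ω = -0.5000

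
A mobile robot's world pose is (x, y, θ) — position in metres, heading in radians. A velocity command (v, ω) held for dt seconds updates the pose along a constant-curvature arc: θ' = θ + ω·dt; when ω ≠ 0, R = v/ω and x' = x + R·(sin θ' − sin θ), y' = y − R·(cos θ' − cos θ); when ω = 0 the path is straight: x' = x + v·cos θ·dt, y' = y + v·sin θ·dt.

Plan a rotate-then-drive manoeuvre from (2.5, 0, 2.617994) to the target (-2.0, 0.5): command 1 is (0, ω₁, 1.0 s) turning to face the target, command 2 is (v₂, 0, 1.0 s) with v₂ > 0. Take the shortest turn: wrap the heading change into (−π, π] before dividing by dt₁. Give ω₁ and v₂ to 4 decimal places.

heading to target = atan2(0.5−0, -2−2.5) = 3.0309
Δθ = wrap(3.0309 − 2.6180) = 0.4129; ω₁ = Δθ/dt₁ = 0.4129
distance = √((-2−2.5)² + (0.5−0)²) = 4.5277; v₂ = distance/dt₂ = 4.5277

ω₁ = 0.4129, v₂ = 4.5277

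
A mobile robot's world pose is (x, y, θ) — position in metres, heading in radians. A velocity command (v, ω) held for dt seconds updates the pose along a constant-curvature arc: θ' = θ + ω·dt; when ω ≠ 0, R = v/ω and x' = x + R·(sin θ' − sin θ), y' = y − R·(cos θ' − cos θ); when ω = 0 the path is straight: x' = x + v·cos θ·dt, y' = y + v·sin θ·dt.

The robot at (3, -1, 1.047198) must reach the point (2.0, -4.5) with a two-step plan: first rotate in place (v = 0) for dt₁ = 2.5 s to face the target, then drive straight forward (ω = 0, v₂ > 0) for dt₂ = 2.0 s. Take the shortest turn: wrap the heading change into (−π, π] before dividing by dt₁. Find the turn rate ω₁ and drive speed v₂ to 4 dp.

heading to target = atan2(-4.5−-1, 2−3) = -1.8491
Δθ = wrap(-1.8491 − 1.0472) = -2.8963; ω₁ = Δθ/dt₁ = -1.1585
distance = √((2−3)² + (-4.5−-1)²) = 3.6401; v₂ = distance/dt₂ = 1.8200

ω₁ = -1.1585, v₂ = 1.8200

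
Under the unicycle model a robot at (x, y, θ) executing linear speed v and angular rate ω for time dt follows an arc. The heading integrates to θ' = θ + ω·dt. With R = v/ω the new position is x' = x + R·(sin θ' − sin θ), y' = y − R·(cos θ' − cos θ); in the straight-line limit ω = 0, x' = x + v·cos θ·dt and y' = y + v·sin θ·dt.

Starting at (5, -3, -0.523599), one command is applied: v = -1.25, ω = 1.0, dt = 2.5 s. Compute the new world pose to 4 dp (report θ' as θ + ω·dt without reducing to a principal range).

(3.2264, -4.5757, 1.9764)

θ' = -0.5236 + 1.0·2.5 = 1.9764
R = v/ω = -1.25/1.0 = -1.2500
x' = 5 + -1.2500·(sin 1.9764 − sin -0.5236) = 3.2264
y' = -3 − -1.2500·(cos 1.9764 − cos -0.5236) = -4.5757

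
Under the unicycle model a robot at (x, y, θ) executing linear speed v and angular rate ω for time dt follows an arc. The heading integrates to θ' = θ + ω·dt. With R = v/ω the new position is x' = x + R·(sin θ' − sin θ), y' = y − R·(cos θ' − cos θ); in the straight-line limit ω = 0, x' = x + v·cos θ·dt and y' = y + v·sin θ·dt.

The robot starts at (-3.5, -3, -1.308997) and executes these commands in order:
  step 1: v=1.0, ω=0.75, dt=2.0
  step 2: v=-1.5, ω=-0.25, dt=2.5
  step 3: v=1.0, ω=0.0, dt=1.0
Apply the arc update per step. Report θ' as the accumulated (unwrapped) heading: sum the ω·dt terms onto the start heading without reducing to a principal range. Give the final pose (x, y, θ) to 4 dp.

step 1: θ'=0.1910 (R=1.3333) → pose (-1.9590, -3.9640, 0.1910)
step 2: θ'=-0.4340 (R=6.0000) → pose (-5.6210, -3.5169, -0.4340)
step 3: θ'=-0.4340 (straight) → pose (-4.7137, -3.9374, -0.4340)

(-4.7137, -3.9374, -0.4340)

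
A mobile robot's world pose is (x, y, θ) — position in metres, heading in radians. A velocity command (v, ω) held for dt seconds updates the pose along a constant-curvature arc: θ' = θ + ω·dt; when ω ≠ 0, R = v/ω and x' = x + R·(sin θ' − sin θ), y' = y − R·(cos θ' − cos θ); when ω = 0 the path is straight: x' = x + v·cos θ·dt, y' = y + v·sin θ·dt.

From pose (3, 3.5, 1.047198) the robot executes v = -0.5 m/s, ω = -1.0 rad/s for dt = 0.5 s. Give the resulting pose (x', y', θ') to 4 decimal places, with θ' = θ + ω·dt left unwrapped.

(2.8271, 3.3230, 0.5472)

θ' = 1.0472 + -1.0·0.5 = 0.5472
R = v/ω = -0.5/-1.0 = 0.5000
x' = 3 + 0.5000·(sin 0.5472 − sin 1.0472) = 2.8271
y' = 3.5 − 0.5000·(cos 0.5472 − cos 1.0472) = 3.3230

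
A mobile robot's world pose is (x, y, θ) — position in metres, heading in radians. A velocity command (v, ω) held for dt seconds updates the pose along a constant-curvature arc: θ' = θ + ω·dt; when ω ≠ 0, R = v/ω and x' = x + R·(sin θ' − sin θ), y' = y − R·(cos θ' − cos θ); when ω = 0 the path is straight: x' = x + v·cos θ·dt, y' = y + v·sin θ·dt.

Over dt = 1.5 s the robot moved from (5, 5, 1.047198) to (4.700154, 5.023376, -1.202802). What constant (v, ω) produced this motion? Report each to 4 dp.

v = -0.2500, ω = -1.5000

Δθ = -1.202802 − 1.047198 = -2.250000
ω = Δθ/dt = -2.250000/1.5 = -1.5000
R = Δx/(sin θ' − sin θ) = 0.1667
v = R·ω = 0.1667·-1.5000 = -0.2500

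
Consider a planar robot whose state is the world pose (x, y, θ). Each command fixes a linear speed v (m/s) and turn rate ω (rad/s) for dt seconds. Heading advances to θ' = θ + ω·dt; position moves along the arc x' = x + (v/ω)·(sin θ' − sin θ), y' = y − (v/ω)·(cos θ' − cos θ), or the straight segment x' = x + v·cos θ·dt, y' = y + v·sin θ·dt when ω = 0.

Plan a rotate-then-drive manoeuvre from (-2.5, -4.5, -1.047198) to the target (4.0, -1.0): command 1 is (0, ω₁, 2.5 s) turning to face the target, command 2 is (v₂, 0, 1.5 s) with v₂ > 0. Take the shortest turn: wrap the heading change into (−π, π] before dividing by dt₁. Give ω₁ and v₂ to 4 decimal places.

ω₁ = 0.6165, v₂ = 4.9216

heading to target = atan2(-1−-4.5, 4−-2.5) = 0.4939
Δθ = wrap(0.4939 − -1.0472) = 1.5411; ω₁ = Δθ/dt₁ = 0.6165
distance = √((4−-2.5)² + (-1−-4.5)²) = 7.3824; v₂ = distance/dt₂ = 4.9216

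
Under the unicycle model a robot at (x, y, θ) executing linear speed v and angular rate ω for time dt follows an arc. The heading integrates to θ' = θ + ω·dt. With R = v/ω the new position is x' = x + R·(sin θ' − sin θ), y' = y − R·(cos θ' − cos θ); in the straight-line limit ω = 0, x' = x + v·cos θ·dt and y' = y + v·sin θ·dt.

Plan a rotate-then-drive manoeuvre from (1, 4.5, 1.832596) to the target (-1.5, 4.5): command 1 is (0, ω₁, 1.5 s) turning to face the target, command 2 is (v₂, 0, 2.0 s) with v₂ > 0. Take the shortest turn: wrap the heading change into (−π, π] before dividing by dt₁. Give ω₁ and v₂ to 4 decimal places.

ω₁ = 0.8727, v₂ = 1.2500

heading to target = atan2(4.5−4.5, -1.5−1) = 3.1416
Δθ = wrap(3.1416 − 1.8326) = 1.3090; ω₁ = Δθ/dt₁ = 0.8727
distance = √((-1.5−1)² + (4.5−4.5)²) = 2.5000; v₂ = distance/dt₂ = 1.2500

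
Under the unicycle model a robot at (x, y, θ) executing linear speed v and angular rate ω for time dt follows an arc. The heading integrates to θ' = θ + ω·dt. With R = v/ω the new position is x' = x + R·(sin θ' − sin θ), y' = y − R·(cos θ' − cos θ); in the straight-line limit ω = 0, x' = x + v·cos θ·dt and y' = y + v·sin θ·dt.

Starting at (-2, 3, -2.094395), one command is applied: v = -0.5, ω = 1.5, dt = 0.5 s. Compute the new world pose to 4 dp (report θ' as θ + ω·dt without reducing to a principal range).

θ' = -2.0944 + 1.5·0.5 = -1.3444
R = v/ω = -0.5/1.5 = -0.3333
x' = -2 + -0.3333·(sin -1.3444 − sin -2.0944) = -1.9638
y' = 3 − -0.3333·(cos -1.3444 − cos -2.0944) = 3.2415

(-1.9638, 3.2415, -1.3444)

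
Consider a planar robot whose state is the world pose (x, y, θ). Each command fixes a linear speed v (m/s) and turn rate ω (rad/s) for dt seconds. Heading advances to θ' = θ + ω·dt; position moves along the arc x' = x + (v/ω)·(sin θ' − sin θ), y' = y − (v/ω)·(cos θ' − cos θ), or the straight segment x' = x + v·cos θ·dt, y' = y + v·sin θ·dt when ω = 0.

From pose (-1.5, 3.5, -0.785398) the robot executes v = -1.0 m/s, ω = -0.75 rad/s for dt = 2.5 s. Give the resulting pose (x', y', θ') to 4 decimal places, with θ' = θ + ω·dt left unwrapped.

θ' = -0.7854 + -0.75·2.5 = -2.6604
R = v/ω = -1.0/-0.75 = 1.3333
x' = -1.5 + 1.3333·(sin -2.6604 − sin -0.7854) = -1.1743
y' = 3.5 − 1.3333·(cos -2.6604 − cos -0.7854) = 5.6247

(-1.1743, 5.6247, -2.6604)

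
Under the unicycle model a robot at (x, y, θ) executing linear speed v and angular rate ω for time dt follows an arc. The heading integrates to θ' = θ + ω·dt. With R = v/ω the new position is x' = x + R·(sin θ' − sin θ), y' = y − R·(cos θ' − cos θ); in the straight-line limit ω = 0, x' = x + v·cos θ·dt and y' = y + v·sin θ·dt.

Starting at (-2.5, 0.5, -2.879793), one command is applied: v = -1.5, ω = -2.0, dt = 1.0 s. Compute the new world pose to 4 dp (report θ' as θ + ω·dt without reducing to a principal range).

θ' = -2.8798 + -2.0·1.0 = -4.8798
R = v/ω = -1.5/-2.0 = 0.7500
x' = -2.5 + 0.7500·(sin -4.8798 − sin -2.8798) = -1.5664
y' = 0.5 − 0.7500·(cos -4.8798 − cos -2.8798) = -0.3494

(-1.5664, -0.3494, -4.8798)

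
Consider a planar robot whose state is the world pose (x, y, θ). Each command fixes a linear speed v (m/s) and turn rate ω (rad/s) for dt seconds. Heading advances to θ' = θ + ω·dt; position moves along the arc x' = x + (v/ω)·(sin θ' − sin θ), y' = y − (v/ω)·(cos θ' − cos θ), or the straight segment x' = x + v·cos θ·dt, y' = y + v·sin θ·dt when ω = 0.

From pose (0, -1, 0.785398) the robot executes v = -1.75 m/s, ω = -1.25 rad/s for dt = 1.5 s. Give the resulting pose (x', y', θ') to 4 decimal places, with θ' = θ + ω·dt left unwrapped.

(-2.2310, -0.6580, -1.0896)

θ' = 0.7854 + -1.25·1.5 = -1.0896
R = v/ω = -1.75/-1.25 = 1.4000
x' = 0 + 1.4000·(sin -1.0896 − sin 0.7854) = -2.2310
y' = -1 − 1.4000·(cos -1.0896 − cos 0.7854) = -0.6580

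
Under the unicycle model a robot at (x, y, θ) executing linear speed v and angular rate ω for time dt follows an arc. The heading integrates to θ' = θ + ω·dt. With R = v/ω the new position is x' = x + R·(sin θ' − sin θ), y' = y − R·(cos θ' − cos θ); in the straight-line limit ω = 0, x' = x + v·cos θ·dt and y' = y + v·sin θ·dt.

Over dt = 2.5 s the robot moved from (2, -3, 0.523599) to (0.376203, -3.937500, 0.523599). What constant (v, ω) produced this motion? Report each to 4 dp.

v = -0.7500, ω = 0.0000

Δθ = 0.523599 − 0.523599 = 0.000000
ω = Δθ/dt = 0.000000/2.5 = 0.0000
ω = 0 → v = (Δx·cos θ + Δy·sin θ)/dt = -0.7500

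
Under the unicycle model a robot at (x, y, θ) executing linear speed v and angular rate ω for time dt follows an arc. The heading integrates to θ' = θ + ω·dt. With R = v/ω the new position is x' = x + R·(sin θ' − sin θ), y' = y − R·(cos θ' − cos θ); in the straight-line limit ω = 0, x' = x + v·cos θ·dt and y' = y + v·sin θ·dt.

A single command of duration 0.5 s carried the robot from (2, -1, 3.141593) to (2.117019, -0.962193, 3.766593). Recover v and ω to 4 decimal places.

Δθ = 3.766593 − 3.141593 = 0.625000
ω = Δθ/dt = 0.625000/0.5 = 1.2500
R = Δx/(sin θ' − sin θ) = -0.2000
v = R·ω = -0.2000·1.2500 = -0.2500

v = -0.2500, ω = 1.2500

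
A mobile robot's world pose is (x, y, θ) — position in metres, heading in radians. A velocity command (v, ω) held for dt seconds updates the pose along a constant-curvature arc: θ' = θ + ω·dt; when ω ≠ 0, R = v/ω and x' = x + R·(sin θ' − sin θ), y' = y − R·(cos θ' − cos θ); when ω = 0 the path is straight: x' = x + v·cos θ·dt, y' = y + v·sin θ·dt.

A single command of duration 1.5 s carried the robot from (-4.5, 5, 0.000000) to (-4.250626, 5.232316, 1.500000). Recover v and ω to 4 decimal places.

Δθ = 1.500000 − 0.000000 = 1.500000
ω = Δθ/dt = 1.500000/1.5 = 1.0000
R = Δx/(sin θ' − sin θ) = 0.2500
v = R·ω = 0.2500·1.0000 = 0.2500

v = 0.2500, ω = 1.0000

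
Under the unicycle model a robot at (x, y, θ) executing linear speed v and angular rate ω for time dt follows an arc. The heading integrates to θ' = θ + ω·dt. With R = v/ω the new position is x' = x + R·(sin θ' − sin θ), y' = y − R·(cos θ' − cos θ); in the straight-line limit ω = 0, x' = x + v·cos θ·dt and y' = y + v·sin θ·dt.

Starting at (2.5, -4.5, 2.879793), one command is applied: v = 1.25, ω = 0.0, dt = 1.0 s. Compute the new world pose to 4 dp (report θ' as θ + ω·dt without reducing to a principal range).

θ' = 2.8798 + 0.0·1.0 = 2.8798
ω = 0 → straight: x' = 2.5 + 1.25·cos(2.8798)·1.0 = 1.2926
y' = -4.5 + 1.25·sin(2.8798)·1.0 = -4.1765

(1.2926, -4.1765, 2.8798)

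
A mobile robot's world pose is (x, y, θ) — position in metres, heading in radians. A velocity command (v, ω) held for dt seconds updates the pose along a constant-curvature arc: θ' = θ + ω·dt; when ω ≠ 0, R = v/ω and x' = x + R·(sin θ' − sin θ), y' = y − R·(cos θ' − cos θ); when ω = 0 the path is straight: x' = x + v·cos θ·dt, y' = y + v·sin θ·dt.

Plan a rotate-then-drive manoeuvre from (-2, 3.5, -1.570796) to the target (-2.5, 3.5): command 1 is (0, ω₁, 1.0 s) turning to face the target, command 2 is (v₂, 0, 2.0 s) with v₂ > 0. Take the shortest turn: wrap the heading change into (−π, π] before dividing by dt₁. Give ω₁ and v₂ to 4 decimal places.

heading to target = atan2(3.5−3.5, -2.5−-2) = 3.1416
Δθ = wrap(3.1416 − -1.5708) = -1.5708; ω₁ = Δθ/dt₁ = -1.5708
distance = √((-2.5−-2)² + (3.5−3.5)²) = 0.5000; v₂ = distance/dt₂ = 0.2500

ω₁ = -1.5708, v₂ = 0.2500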